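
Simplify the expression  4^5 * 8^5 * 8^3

2^34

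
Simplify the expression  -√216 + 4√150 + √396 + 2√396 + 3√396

14*√6 + 36*√11

√216 = 6*√6; 4√150 = 20*√6; √396 = 6*√11; 2√396 = 12*√11; 3√396 = 18*√11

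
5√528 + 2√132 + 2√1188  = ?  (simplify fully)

5√528 = 20*√33; 2√132 = 4*√33; 2√1188 = 12*√33
Combine: (20 + 4 + 12)·√33 = 36*√33

36*√33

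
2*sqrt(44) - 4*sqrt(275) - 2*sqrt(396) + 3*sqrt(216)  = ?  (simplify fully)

2*sqrt(44) = 4*sqrt(11); 4*sqrt(275) = 20*sqrt(11); 2*sqrt(396) = 12*sqrt(11); 3*sqrt(216) = 18*sqrt(6)

-28*sqrt(11) + 18*sqrt(6)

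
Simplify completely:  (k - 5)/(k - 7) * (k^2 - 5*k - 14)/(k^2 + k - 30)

Factor: k^2 - 5*k - 14 = (k + 2)*(k - 7);  k^2 + k - 30 = (k + 6)*(k - 5)
Cancel the common factors (k - 7), (k - 5).

(k + 2)/(k + 6)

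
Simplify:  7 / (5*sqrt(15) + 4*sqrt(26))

(-35*sqrt(15) + 28*sqrt(26))/41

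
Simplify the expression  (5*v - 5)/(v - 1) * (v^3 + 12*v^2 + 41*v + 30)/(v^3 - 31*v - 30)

(5*v + 30)/(v - 6)

Factor: 5*v - 5 = 5*(v - 1);  v^3 + 12*v^2 + 41*v + 30 = (v + 1)*(v + 6)*(v + 5);  v^3 - 31*v - 30 = (v + 5)*(v + 1)*(v - 6)
Cancel the common factors (v + 1), (v + 5), (v - 1).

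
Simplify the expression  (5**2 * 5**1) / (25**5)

5**2 = 5**2; 5**1 = 5**1; 25**5 = 5**10
Combine exponents: 5**(-7)

5**(-7)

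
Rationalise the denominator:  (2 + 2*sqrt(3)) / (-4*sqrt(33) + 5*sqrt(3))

Multiply numerator and denominator by 5*sqrt(3) + 4*sqrt(33).
Denominator becomes -453; numerator becomes 10*sqrt(3) + 30 + 8*sqrt(33) + 24*sqrt(11).

(-24*sqrt(11) - 8*sqrt(33) - 30 - 10*sqrt(3))/453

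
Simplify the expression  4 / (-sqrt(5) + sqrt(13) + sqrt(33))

Group as (sqrt(13) + sqrt(33)) - sqrt(5); multiply by (sqrt(13) + sqrt(33)) + sqrt(5), then rationalise the remaining surd.

(-164*sqrt(5) - 60*sqrt(33) + 100*sqrt(13) + 8*sqrt(2145))/35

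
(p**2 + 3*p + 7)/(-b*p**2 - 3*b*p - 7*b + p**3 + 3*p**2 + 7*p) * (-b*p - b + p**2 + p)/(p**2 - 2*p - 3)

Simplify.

1/(p - 3)

Factor: -b*p**2 - 3*b*p - 7*b + p**3 + 3*p**2 + 7*p = (p**2 + 3*p + 7)*(-b + p);  -b*p - b + p**2 + p = (p + 1)*(-b + p);  p**2 - 2*p - 3 = (p + 1)*(p - 3)
Cancel the common factors (p**2 + 3*p + 7), (-b + p), (p + 1).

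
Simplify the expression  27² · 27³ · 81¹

3^19

27² = 3^6; 27³ = 3^9; 81¹ = 3^4
Combine exponents: 3^19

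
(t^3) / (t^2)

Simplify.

t

Quotient: t^1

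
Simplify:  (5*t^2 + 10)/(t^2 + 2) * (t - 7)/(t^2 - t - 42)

5/(t + 6)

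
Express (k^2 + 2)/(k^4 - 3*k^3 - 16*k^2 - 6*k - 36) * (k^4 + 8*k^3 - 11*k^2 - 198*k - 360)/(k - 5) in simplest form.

Factor: k^4 - 3*k^3 - 16*k^2 - 6*k - 36 = (k + 3)*(k - 6)*(k^2 + 2);  k^4 + 8*k^3 - 11*k^2 - 198*k - 360 = (k + 4)*(k + 6)*(k - 5)*(k + 3)
Cancel the common factors (k^2 + 2), (k + 3), (k - 5).

(k^2 + 10*k + 24)/(k - 6)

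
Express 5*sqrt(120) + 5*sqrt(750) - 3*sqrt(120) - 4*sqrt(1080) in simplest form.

5*sqrt(120) = 10*sqrt(30); 5*sqrt(750) = 25*sqrt(30); 3*sqrt(120) = 6*sqrt(30); 4*sqrt(1080) = 24*sqrt(30)
Combine: (10 + 25 - 6 - 24)·sqrt(30) = 5*sqrt(30)

5*sqrt(30)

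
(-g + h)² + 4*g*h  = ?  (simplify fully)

(g + h)²

After expansion: g² + 2*g*h + h² — a perfect-square trinomial.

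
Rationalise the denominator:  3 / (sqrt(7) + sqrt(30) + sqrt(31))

(-sqrt(6510) + 3*sqrt(31) + 4*sqrt(30) + 27*sqrt(7))/134

Group as (sqrt(7) + sqrt(30)) + sqrt(31); multiply by (sqrt(7) + sqrt(30)) - sqrt(31), then rationalise the remaining surd.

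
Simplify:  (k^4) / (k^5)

1/k

Quotient: (k^-1)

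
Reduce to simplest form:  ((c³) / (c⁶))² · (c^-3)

Inside the bracket: (c^-3)
Raise to the power 2: (c^-6)
Multiply by (c^-3): add exponents.

c^(-9)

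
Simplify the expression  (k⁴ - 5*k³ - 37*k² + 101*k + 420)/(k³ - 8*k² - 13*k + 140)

Factor: k⁴ - 5*k³ - 37*k² + 101*k + 420 = (k + 3)·(k - 5)·(k - 7)·(k + 4);  k³ - 8*k² - 13*k + 140 = (k - 5)·(k + 4)·(k - 7)
Cancel the common factors (k + 4), (k - 7), (k - 5).

k + 3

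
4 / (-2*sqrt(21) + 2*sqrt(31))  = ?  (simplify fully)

(sqrt(21) + sqrt(31))/5

Multiply numerator and denominator by 2*sqrt(21) + 2*sqrt(31).
Denominator becomes 40; numerator becomes 8*sqrt(21) + 8*sqrt(31).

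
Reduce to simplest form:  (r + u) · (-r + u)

Telescope via difference of squares: (u+r)(u-r) = -r² + u².

-r² + u²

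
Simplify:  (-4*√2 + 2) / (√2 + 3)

Multiply numerator and denominator by -√2 + 3.
Denominator becomes 7; numerator becomes -14*√2 + 14.

-2*√2 + 2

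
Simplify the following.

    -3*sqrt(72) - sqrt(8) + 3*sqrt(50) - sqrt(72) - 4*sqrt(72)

3*sqrt(72) = 18*sqrt(2); sqrt(8) = 2*sqrt(2); 3*sqrt(50) = 15*sqrt(2); sqrt(72) = 6*sqrt(2); 4*sqrt(72) = 24*sqrt(2)
Combine: (-18 - 2 + 15 - 6 - 24)·sqrt(2) = -35*sqrt(2)

-35*sqrt(2)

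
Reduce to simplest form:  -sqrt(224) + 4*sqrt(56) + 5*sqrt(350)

sqrt(224) = 4*sqrt(14); 4*sqrt(56) = 8*sqrt(14); 5*sqrt(350) = 25*sqrt(14)
Combine: (-4 + 8 + 25)·sqrt(14) = 29*sqrt(14)

29*sqrt(14)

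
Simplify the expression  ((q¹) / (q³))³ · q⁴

q^(-2)

Inside the bracket: (q^-2)
Raise to the power 3: (q^-6)
Multiply by q⁴: add exponents.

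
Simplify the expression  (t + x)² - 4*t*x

(t - x)²

Expanding gives t² - 2*t*x + x², a perfect square.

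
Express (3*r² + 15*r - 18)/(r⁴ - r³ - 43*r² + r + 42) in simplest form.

3/(r² - 6*r - 7)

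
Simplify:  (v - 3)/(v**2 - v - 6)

Factor: v**2 - v - 6 = (v + 2)*(v - 3)
Cancel the common factor (v - 3).

1/(v + 2)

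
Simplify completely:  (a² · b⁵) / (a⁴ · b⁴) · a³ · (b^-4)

a/b³

Quotient: (a^-2) · b¹
Multiply by a³ · (b^-4): add exponents.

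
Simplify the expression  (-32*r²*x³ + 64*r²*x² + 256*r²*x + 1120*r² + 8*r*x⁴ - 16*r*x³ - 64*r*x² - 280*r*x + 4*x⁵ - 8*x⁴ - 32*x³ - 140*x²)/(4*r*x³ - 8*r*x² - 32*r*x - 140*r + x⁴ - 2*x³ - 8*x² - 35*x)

-8*r + 4*x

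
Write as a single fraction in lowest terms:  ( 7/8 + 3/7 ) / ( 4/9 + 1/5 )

3285/1624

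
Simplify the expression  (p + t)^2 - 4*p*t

(p - t)^2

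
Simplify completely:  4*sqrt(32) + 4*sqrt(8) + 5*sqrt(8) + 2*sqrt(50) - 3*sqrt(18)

35*sqrt(2)

4*sqrt(32) = 16*sqrt(2); 4*sqrt(8) = 8*sqrt(2); 5*sqrt(8) = 10*sqrt(2); 2*sqrt(50) = 10*sqrt(2); 3*sqrt(18) = 9*sqrt(2)
Combine: (16 + 8 + 10 + 10 - 9)·sqrt(2) = 35*sqrt(2)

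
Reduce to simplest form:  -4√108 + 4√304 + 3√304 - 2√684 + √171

4√108 = 24*√3; 4√304 = 16*√19; 3√304 = 12*√19; 2√684 = 12*√19; √171 = 3*√19

-24*√3 + 19*√19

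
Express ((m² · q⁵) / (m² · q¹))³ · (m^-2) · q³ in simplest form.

Inside the bracket: q⁴
Raise to the power 3: q^12
Multiply by (m^-2) · q³: add exponents.

q^15/m²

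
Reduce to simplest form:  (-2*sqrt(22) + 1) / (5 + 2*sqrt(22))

Multiply numerator and denominator by -2*sqrt(22) + 5.
Denominator becomes -63; numerator becomes -12*sqrt(22) + 93.

(-31 + 4*sqrt(22))/21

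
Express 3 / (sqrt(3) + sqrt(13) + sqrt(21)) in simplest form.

(-18*sqrt(91) - 15*sqrt(21) + 33*sqrt(13) + 93*sqrt(3))/131

Group as (sqrt(3) + sqrt(13)) + sqrt(21); multiply by (sqrt(3) + sqrt(13)) - sqrt(21), then rationalise the remaining surd.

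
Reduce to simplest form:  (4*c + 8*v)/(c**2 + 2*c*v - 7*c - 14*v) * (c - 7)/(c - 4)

Factor: 4*c + 8*v = 4*(c + 2*v);  c**2 + 2*c*v - 7*c - 14*v = (c + 2*v)*(c - 7)
Cancel the common factors (c + 2*v), (c - 7).

4/(c - 4)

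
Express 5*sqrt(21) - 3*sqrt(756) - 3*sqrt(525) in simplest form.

-28*sqrt(21)

5*sqrt(21) = 5*sqrt(21); 3*sqrt(756) = 18*sqrt(21); 3*sqrt(525) = 15*sqrt(21)
Combine: (5 - 18 - 15)·sqrt(21) = -28*sqrt(21)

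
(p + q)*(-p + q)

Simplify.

-p^2 + q^2

(q)^2 - (p)^2 = -p^2 + q^2.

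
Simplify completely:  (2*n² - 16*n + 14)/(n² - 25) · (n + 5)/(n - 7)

(2*n - 2)/(n - 5)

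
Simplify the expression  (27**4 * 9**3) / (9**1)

3**16

27**4 = 3**12; 9**3 = 3**6; 9**1 = 3**2
Combine exponents: 3**16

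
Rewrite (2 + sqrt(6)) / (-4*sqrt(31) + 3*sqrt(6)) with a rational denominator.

(-2*sqrt(186) - 4*sqrt(31) - 9 - 3*sqrt(6))/221

Multiply numerator and denominator by 3*sqrt(6) + 4*sqrt(31).
Denominator becomes -442; numerator becomes 6*sqrt(6) + 18 + 8*sqrt(31) + 4*sqrt(186).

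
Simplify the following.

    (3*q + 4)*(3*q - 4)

9*q**2 - 16

Product of conjugates: (P+Q)(P-Q) = P**2 - Q**2.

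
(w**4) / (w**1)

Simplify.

Quotient: w**3

w**3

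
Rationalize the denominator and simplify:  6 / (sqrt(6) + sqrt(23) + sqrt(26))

(-8*sqrt(897) + 6*sqrt(26) + 18*sqrt(23) + 86*sqrt(6))/181

Group as (sqrt(6) + sqrt(23)) + sqrt(26); multiply by (sqrt(6) + sqrt(23)) - sqrt(26), then rationalise the remaining surd.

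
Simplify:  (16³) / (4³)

16³ = 2^12; 4³ = 2^6
Combine exponents: 2^6

2^6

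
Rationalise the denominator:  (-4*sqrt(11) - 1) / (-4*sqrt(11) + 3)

(16*sqrt(11) + 179)/167

Multiply numerator and denominator by 3 + 4*sqrt(11).
Denominator becomes -167; numerator becomes -179 - 16*sqrt(11).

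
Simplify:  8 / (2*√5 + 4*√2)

Multiply numerator and denominator by -4*√2 + 2*√5.
Denominator becomes -12; numerator becomes -32*√2 + 16*√5.

(-4*√5 + 8*√2)/3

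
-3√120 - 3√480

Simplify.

3√120 = 6*√30; 3√480 = 12*√30
Combine: (-6 - 12)·√30 = -18*√30

-18*√30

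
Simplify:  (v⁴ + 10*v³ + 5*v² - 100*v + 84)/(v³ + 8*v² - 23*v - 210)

Factor: v⁴ + 10*v³ + 5*v² - 100*v + 84 = (v + 6)·(v - 1)·(v + 7)·(v - 2);  v³ + 8*v² - 23*v - 210 = (v + 7)·(v - 5)·(v + 6)
Cancel the common factors (v + 6), (v + 7).

(v² - 3*v + 2)/(v - 5)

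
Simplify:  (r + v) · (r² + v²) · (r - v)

r⁴ - v⁴

(r+v)(r-v) = r² - v²; continue pairing.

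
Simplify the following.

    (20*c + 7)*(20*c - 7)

Difference of squares with P = 20*c, Q = 7.

400*c^2 - 49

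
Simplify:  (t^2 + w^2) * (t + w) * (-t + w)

-t^4 + w^4

(w+t)(w-t) = -t^2 + w^2; continue pairing.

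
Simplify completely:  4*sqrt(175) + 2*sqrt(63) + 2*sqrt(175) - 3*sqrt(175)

21*sqrt(7)

4*sqrt(175) = 20*sqrt(7); 2*sqrt(63) = 6*sqrt(7); 2*sqrt(175) = 10*sqrt(7); 3*sqrt(175) = 15*sqrt(7)
Combine: (20 + 6 + 10 - 15)·sqrt(7) = 21*sqrt(7)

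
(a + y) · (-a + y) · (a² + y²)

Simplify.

Pair the conjugate factors: (y+a)(y-a) = -a² + y², then repeat with the next factor.

-a⁴ + y⁴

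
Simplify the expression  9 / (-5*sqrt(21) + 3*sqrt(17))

Multiply numerator and denominator by 3*sqrt(17) + 5*sqrt(21).
Denominator becomes -372; numerator becomes 27*sqrt(17) + 45*sqrt(21).

(-15*sqrt(21) - 9*sqrt(17))/124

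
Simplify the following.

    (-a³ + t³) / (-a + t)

a² + a*t + t²

Factor as (a-b)(a^2+ab+b^2) with a=t, b=a.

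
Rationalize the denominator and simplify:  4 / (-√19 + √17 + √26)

(-12*√19 + 5*√26 + 14*√17 + √8398)/149

Group as (√17 + √26) - √19; multiply by (√17 + √26) + √19, then rationalise the remaining surd.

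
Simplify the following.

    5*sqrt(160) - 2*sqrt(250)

5*sqrt(160) = 20*sqrt(10); 2*sqrt(250) = 10*sqrt(10)
Combine: (20 - 10)·sqrt(10) = 10*sqrt(10)

10*sqrt(10)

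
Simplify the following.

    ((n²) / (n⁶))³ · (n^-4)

Inside the bracket: (n^-4)
Raise to the power 3: (n^-12)
Multiply by (n^-4): add exponents.

n^(-16)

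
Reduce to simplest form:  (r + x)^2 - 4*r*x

After expansion: r^2 - 2*r*x + x^2 — a perfect-square trinomial.

(r - x)^2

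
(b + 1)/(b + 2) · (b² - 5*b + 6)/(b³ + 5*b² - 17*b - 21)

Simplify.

Factor: b² - 5*b + 6 = (b - 2)·(b - 3);  b³ + 5*b² - 17*b - 21 = (b + 1)·(b + 7)·(b - 3)
Cancel the common factors (b + 1), (b - 3).

(b - 2)/(b² + 9*b + 14)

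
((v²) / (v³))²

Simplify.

Inside the bracket: (v^-1)
Raise to the power 2: (v^-2)

v^(-2)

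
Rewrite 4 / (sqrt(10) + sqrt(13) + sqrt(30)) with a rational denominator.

Group as (sqrt(10) + sqrt(30)) + sqrt(13); multiply by (sqrt(10) + sqrt(30)) - sqrt(13), then rationalise the remaining surd.

(-80*sqrt(39) - 28*sqrt(30) + 108*sqrt(13) + 132*sqrt(10))/471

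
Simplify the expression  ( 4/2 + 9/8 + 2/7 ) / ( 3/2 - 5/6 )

573/112

Numerator: 4/2 + 9/8 + 2/7 = 191/56
Denominator: 3/2 - 5/6 = 2/3
Divide: (191/56) · (3/2) = 573/112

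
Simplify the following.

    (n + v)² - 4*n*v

(n - v)²

Expanding gives n² - 2*n*v + v², a perfect square.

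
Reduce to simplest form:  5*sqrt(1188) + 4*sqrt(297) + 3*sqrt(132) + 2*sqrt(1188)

60*sqrt(33)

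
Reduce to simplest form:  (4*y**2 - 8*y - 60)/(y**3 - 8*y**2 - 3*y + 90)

Factor: 4*y**2 - 8*y - 60 = 4*(y - 5)*(y + 3);  y**3 - 8*y**2 - 3*y + 90 = (y - 5)*(y + 3)*(y - 6)
Cancel the common factors (y - 5), (y + 3).

4/(y - 6)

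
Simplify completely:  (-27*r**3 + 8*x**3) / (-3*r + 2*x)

9*r**2 + 6*r*x + 4*x**2

Apply the difference-of-cubes factorisation and cancel (-3*r + 2*x).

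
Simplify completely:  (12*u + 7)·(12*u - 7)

144*u² - 49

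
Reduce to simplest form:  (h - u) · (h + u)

h² - u²

(h+u)(h-u) = h² - u².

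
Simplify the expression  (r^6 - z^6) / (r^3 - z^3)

r^3 + z^3

Factor r^6 - z^6 and cancel (r^3 - z^3).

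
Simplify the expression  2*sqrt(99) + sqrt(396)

12*sqrt(11)

2*sqrt(99) = 6*sqrt(11); sqrt(396) = 6*sqrt(11)
Combine: (6 + 6)·sqrt(11) = 12*sqrt(11)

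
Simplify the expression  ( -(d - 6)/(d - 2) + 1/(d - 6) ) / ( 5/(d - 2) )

(-d^2 + 13*d - 38)/(5*d - 30)

Numerator: -(d - 6)/(d - 2) + 1/(d - 6) = (-d^2 + 13*d - 38)/(d^2 - 8*d + 12)
Denominator: 5/(d - 2) = 5/(d - 2)
Divide: ((-d^2 + 13*d - 38)/(d^2 - 8*d + 12)) · (d/5 - 2/5) = (-d^2 + 13*d - 38)/(5*d - 30)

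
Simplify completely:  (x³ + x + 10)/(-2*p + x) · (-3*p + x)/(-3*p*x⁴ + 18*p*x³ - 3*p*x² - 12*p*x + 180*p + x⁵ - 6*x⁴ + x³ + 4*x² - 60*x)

Factor: x³ + x + 10 = (x² - 2*x + 5)·(x + 2);  -3*p*x⁴ + 18*p*x³ - 3*p*x² - 12*p*x + 180*p + x⁵ - 6*x⁴ + x³ + 4*x² - 60*x = (-3*p + x)·(x² - 2*x + 5)·(x - 6)·(x + 2)
Cancel the common factors (x² - 2*x + 5), (x + 2), (-3*p + x).

1/(-2*p*x + 12*p + x² - 6*x)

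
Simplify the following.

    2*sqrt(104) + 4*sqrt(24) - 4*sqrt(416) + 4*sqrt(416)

8*sqrt(6) + 4*sqrt(26)

2*sqrt(104) = 4*sqrt(26); 4*sqrt(24) = 8*sqrt(6); 4*sqrt(416) = 16*sqrt(26); 4*sqrt(416) = 16*sqrt(26)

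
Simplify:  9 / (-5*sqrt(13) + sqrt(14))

Multiply numerator and denominator by sqrt(14) + 5*sqrt(13).
Denominator becomes -311; numerator becomes 9*sqrt(14) + 45*sqrt(13).

(-45*sqrt(13) - 9*sqrt(14))/311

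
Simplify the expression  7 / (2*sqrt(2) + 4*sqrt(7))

(-7*sqrt(2) + 14*sqrt(7))/52

Multiply numerator and denominator by -4*sqrt(7) + 2*sqrt(2).
Denominator becomes -104; numerator becomes -28*sqrt(7) + 14*sqrt(2).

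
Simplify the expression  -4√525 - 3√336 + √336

-28*√21

4√525 = 20*√21; 3√336 = 12*√21; √336 = 4*√21
Combine: (-20 - 12 + 4)·√21 = -28*√21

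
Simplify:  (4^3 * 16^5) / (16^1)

2^22

4^3 = 2^6; 16^5 = 2^20; 16^1 = 2^4
Combine exponents: 2^22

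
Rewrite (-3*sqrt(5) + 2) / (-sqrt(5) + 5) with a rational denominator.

(-13*sqrt(5) - 5)/20

Multiply numerator and denominator by sqrt(5) + 5.
Denominator becomes 20; numerator becomes -13*sqrt(5) - 5.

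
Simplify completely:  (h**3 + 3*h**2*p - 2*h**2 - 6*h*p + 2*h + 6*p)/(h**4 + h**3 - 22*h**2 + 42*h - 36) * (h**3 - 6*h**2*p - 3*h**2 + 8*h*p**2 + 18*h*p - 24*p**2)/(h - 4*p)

Factor: h**3 + 3*h**2*p - 2*h**2 - 6*h*p + 2*h + 6*p = (h**2 - 2*h + 2)*(h + 3*p);  h**4 + h**3 - 22*h**2 + 42*h - 36 = (h**2 - 2*h + 2)*(h + 6)*(h - 3);  h**3 - 6*h**2*p - 3*h**2 + 8*h*p**2 + 18*h*p - 24*p**2 = (h - 2*p)*(h - 3)*(h - 4*p)
Cancel the common factors (h**2 - 2*h + 2), (h - 4*p), (h - 3).

(h**2 + h*p - 6*p**2)/(h + 6)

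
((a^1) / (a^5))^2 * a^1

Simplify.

a^(-7)

Inside the bracket: (a^-4)
Raise to the power 2: (a^-8)
Multiply by a^1: add exponents.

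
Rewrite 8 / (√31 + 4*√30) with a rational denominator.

Multiply numerator and denominator by -√31 + 4*√30.
Denominator becomes 449; numerator becomes -8*√31 + 32*√30.

(-8*√31 + 32*√30)/449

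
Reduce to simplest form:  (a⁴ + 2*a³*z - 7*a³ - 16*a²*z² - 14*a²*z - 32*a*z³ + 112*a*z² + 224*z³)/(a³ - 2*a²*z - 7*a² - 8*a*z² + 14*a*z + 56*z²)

a + 4*z

Factor: a⁴ + 2*a³*z - 7*a³ - 16*a²*z² - 14*a²*z - 32*a*z³ + 112*a*z² + 224*z³ = (a + 4*z)·(a - 4*z)·(a + 2*z)·(a - 7);  a³ - 2*a²*z - 7*a² - 8*a*z² + 14*a*z + 56*z² = (a - 4*z)·(a + 2*z)·(a - 7)
Cancel the common factors (a + 2*z), (a - 4*z), (a - 7).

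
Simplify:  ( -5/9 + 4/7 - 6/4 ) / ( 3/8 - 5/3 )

Numerator: -5/9 + 4/7 - 6/4 = -187/126
Denominator: 3/8 - 5/3 = -31/24
Divide: (-187/126) · (-24/31) = 748/651

748/651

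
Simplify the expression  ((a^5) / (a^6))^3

a^(-3)

Inside the bracket: (a^-1)
Raise to the power 3: (a^-3)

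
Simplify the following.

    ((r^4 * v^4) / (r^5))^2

v^8/r^2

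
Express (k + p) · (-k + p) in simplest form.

-k² + p²

Pair the conjugate factors: (p+k)(p-k) = -k² + p².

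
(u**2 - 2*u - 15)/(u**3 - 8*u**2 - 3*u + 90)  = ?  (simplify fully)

Factor: u**2 - 2*u - 15 = (u - 5)*(u + 3);  u**3 - 8*u**2 - 3*u + 90 = (u - 6)*(u + 3)*(u - 5)
Cancel the common factors (u - 5), (u + 3).

1/(u - 6)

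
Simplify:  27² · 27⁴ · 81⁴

27² = 3^6; 27⁴ = 3^12; 81⁴ = 3^16
Combine exponents: 3^34

3^34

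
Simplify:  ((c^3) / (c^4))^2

c^(-2)

Inside the bracket: (c^-1)
Raise to the power 2: (c^-2)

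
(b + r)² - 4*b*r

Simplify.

(b - r)²

Expand the square and combine the 4*b*r term.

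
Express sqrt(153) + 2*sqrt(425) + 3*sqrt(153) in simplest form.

sqrt(153) = 3*sqrt(17); 2*sqrt(425) = 10*sqrt(17); 3*sqrt(153) = 9*sqrt(17)
Combine: (3 + 10 + 9)·sqrt(17) = 22*sqrt(17)

22*sqrt(17)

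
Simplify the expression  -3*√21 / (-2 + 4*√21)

Multiply numerator and denominator by -4*√21 - 2.
Denominator becomes -332; numerator becomes 6*√21 + 252.

(-126 - 3*√21)/166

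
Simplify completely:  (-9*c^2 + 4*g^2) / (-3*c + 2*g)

3*c + 2*g

Factor (2*g)^2 - (3*c)^2 and cancel (-3*c + 2*g).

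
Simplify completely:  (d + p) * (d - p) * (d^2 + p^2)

d^4 - p^4

(d+p)(d-p) = d^2 - p^2; continue pairing.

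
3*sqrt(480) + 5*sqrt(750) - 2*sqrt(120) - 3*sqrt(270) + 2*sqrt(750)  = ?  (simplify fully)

34*sqrt(30)

3*sqrt(480) = 12*sqrt(30); 5*sqrt(750) = 25*sqrt(30); 2*sqrt(120) = 4*sqrt(30); 3*sqrt(270) = 9*sqrt(30); 2*sqrt(750) = 10*sqrt(30)
Combine: (12 + 25 - 4 - 9 + 10)·sqrt(30) = 34*sqrt(30)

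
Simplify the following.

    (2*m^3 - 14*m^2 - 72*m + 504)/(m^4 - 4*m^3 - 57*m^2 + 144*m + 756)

Factor: 2*m^3 - 14*m^2 - 72*m + 504 = 2*(m - 6)*(m - 7)*(m + 6);  m^4 - 4*m^3 - 57*m^2 + 144*m + 756 = (m - 7)*(m - 6)*(m + 6)*(m + 3)
Cancel the common factors (m - 6), (m - 7), (m + 6).

2/(m + 3)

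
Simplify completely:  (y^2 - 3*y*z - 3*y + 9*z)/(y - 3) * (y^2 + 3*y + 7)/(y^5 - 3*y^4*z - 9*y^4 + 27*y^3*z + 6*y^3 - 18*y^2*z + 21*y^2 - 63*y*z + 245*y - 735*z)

1/(y^2 - 12*y + 35)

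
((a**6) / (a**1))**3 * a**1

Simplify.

a**16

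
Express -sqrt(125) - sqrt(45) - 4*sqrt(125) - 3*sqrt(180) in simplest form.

-46*sqrt(5)

sqrt(125) = 5*sqrt(5); sqrt(45) = 3*sqrt(5); 4*sqrt(125) = 20*sqrt(5); 3*sqrt(180) = 18*sqrt(5)
Combine: (-5 - 3 - 20 - 18)·sqrt(5) = -46*sqrt(5)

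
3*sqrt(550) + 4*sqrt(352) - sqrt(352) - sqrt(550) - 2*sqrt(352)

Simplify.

3*sqrt(550) = 15*sqrt(22); 4*sqrt(352) = 16*sqrt(22); sqrt(352) = 4*sqrt(22); sqrt(550) = 5*sqrt(22); 2*sqrt(352) = 8*sqrt(22)
Combine: (15 + 16 - 4 - 5 - 8)·sqrt(22) = 14*sqrt(22)

14*sqrt(22)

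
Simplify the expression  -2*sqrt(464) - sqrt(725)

2*sqrt(464) = 8*sqrt(29); sqrt(725) = 5*sqrt(29)
Combine: (-8 - 5)·sqrt(29) = -13*sqrt(29)

-13*sqrt(29)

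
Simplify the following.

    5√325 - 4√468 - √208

-3*√13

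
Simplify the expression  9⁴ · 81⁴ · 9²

9⁴ = 3^8; 81⁴ = 3^16; 9² = 3^4
Combine exponents: 3^28

3^28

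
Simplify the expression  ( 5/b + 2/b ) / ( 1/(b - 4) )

(7*b - 28)/b

Numerator: 5/b + 2/b = 7/b
Denominator: 1/(b - 4) = 1/(b - 4)
Divide: (7/b) · (b - 4) = (7*b - 28)/b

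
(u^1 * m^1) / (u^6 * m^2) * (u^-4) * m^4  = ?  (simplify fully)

Quotient: (u^-5) * (m^-1)
Multiply by (u^-4) * m^4: add exponents.

m^3/u^9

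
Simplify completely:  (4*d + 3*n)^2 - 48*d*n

(4*d - 3*n)^2

Expanding gives 16*d^2 - 24*d*n + 9*n^2, a perfect square.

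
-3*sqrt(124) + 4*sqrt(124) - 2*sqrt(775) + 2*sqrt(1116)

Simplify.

4*sqrt(31)

3*sqrt(124) = 6*sqrt(31); 4*sqrt(124) = 8*sqrt(31); 2*sqrt(775) = 10*sqrt(31); 2*sqrt(1116) = 12*sqrt(31)
Combine: (-6 + 8 - 10 + 12)·sqrt(31) = 4*sqrt(31)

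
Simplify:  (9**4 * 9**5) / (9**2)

3**14

9**4 = 3**8; 9**5 = 3**10; 9**2 = 3**4
Combine exponents: 3**14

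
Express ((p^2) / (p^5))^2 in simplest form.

p^(-6)

Inside the bracket: (p^-3)
Raise to the power 2: (p^-6)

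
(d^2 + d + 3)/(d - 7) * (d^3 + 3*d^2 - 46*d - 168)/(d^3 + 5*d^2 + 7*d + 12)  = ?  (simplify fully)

d + 6

Factor: d^3 + 3*d^2 - 46*d - 168 = (d - 7)*(d + 6)*(d + 4);  d^3 + 5*d^2 + 7*d + 12 = (d^2 + d + 3)*(d + 4)
Cancel the common factors (d^2 + d + 3), (d - 7), (d + 4).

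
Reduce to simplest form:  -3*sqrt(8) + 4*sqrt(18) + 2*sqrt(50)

16*sqrt(2)

3*sqrt(8) = 6*sqrt(2); 4*sqrt(18) = 12*sqrt(2); 2*sqrt(50) = 10*sqrt(2)
Combine: (-6 + 12 + 10)·sqrt(2) = 16*sqrt(2)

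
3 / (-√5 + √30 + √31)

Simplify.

Group as (√30 + √31) - √5; multiply by (√30 + √31) + √5, then rationalise the remaining surd.

(-84*√5 + 6*√31 + 9*√30 + 15*√186)/292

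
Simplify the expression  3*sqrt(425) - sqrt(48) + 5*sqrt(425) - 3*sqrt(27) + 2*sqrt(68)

-13*sqrt(3) + 44*sqrt(17)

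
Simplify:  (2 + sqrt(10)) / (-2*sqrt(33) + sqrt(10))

(-sqrt(330) - 2*sqrt(33) - 5 - sqrt(10))/61

Multiply numerator and denominator by sqrt(10) + 2*sqrt(33).
Denominator becomes -122; numerator becomes 2*sqrt(10) + 10 + 4*sqrt(33) + 2*sqrt(330).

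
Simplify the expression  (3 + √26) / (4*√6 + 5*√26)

(-8*√39 - 12*√6 + 15*√26 + 130)/554

Multiply numerator and denominator by -4*√6 + 5*√26.
Denominator becomes 554; numerator becomes -8*√39 - 12*√6 + 15*√26 + 130.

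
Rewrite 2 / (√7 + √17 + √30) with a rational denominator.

Group as (√7 + √30) + √17; multiply by (√7 + √30) - √17, then rationalise the remaining surd.

(-√3570 - 3*√30 + 10*√17 + 20*√7)/110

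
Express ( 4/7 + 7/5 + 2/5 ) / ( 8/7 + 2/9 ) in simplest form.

Numerator: 4/7 + 7/5 + 2/5 = 83/35
Denominator: 8/7 + 2/9 = 86/63
Divide: (83/35) · (63/86) = 747/430

747/430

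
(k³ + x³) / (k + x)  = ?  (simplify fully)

k² - k*x + x²

k^3 + x^3 = (k + x)(k² - k*x + x²).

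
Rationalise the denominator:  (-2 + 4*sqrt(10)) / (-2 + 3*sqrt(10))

(sqrt(10) + 58)/43

Multiply numerator and denominator by -3*sqrt(10) - 2.
Denominator becomes -86; numerator becomes -116 - 2*sqrt(10).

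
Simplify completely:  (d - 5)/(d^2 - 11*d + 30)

1/(d - 6)

Factor: d^2 - 11*d + 30 = (d - 6)*(d - 5)
Cancel the common factor (d - 5).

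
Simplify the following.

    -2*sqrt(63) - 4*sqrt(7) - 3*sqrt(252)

2*sqrt(63) = 6*sqrt(7); 4*sqrt(7) = 4*sqrt(7); 3*sqrt(252) = 18*sqrt(7)
Combine: (-6 - 4 - 18)·sqrt(7) = -28*sqrt(7)

-28*sqrt(7)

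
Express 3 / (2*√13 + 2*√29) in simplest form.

Multiply numerator and denominator by -2*√13 + 2*√29.
Denominator becomes 64; numerator becomes -6*√13 + 6*√29.

(-3*√13 + 3*√29)/32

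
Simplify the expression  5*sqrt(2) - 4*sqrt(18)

-7*sqrt(2)

5*sqrt(2) = 5*sqrt(2); 4*sqrt(18) = 12*sqrt(2)
Combine: (5 - 12)·sqrt(2) = -7*sqrt(2)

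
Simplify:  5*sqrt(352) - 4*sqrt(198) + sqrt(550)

5*sqrt(352) = 20*sqrt(22); 4*sqrt(198) = 12*sqrt(22); sqrt(550) = 5*sqrt(22)
Combine: (20 - 12 + 5)·sqrt(22) = 13*sqrt(22)

13*sqrt(22)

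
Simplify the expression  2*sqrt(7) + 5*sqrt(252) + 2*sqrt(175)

42*sqrt(7)

2*sqrt(7) = 2*sqrt(7); 5*sqrt(252) = 30*sqrt(7); 2*sqrt(175) = 10*sqrt(7)
Combine: (2 + 30 + 10)·sqrt(7) = 42*sqrt(7)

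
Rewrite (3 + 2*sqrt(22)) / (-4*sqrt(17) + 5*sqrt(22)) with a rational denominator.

(12*sqrt(17) + 15*sqrt(22) + 8*sqrt(374) + 220)/278

Multiply numerator and denominator by 4*sqrt(17) + 5*sqrt(22).
Denominator becomes 278; numerator becomes 12*sqrt(17) + 15*sqrt(22) + 8*sqrt(374) + 220.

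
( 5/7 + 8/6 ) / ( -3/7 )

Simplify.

Numerator: 5/7 + 8/6 = 43/21
Denominator: -3/7 = -3/7
Divide: (43/21) · (-7/3) = -43/9

-43/9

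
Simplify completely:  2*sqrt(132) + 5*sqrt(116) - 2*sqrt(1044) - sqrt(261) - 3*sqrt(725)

2*sqrt(132) = 4*sqrt(33); 5*sqrt(116) = 10*sqrt(29); 2*sqrt(1044) = 12*sqrt(29); sqrt(261) = 3*sqrt(29); 3*sqrt(725) = 15*sqrt(29)

-20*sqrt(29) + 4*sqrt(33)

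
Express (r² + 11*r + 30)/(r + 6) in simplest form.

r + 5

Factor: r² + 11*r + 30 = (r + 5)·(r + 6)
Cancel the common factor (r + 6).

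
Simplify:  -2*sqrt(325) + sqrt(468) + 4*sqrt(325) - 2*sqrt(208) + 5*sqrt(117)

23*sqrt(13)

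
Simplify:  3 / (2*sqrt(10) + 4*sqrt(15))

Multiply numerator and denominator by -4*sqrt(15) + 2*sqrt(10).
Denominator becomes -200; numerator becomes -12*sqrt(15) + 6*sqrt(10).

(-3*sqrt(10) + 6*sqrt(15))/100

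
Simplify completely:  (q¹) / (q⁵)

q^(-4)

Quotient: (q^-4)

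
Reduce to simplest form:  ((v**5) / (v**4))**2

Inside the bracket: v**1
Raise to the power 2: v**2

v**2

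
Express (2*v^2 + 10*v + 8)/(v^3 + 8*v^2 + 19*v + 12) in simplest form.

2/(v + 3)

Factor: 2*v^2 + 10*v + 8 = 2*(v + 4)*(v + 1);  v^3 + 8*v^2 + 19*v + 12 = (v + 3)*(v + 1)*(v + 4)
Cancel the common factors (v + 1), (v + 4).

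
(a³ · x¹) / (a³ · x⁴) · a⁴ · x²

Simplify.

a⁴/x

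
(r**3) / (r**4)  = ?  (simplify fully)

1/r

Quotient: (r**-1)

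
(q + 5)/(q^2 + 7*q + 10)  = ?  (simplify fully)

1/(q + 2)

Factor: q^2 + 7*q + 10 = (q + 2)*(q + 5)
Cancel the common factor (q + 5).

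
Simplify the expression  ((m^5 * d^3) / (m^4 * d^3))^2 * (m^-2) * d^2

Inside the bracket: m^1
Raise to the power 2: m^2
Multiply by (m^-2) * d^2: add exponents.

d^2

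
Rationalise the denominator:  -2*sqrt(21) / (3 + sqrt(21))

Multiply numerator and denominator by -sqrt(21) + 3.
Denominator becomes -12; numerator becomes -6*sqrt(21) + 42.

(-7 + sqrt(21))/2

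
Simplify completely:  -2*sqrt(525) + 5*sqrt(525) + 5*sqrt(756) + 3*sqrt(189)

54*sqrt(21)

2*sqrt(525) = 10*sqrt(21); 5*sqrt(525) = 25*sqrt(21); 5*sqrt(756) = 30*sqrt(21); 3*sqrt(189) = 9*sqrt(21)
Combine: (-10 + 25 + 30 + 9)·sqrt(21) = 54*sqrt(21)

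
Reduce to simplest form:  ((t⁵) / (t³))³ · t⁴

t^10

Inside the bracket: t²
Raise to the power 3: t⁶
Multiply by t⁴: add exponents.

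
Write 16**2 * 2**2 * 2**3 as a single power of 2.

16**2 = 2**8; 2**2 = 2**2; 2**3 = 2**3
Combine exponents: 2**13

2**13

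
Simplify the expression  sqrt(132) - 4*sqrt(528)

sqrt(132) = 2*sqrt(33); 4*sqrt(528) = 16*sqrt(33)
Combine: (2 - 16)·sqrt(33) = -14*sqrt(33)

-14*sqrt(33)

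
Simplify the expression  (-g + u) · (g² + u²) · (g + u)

Pair the conjugate factors: (u+g)(u-g) = -g² + u², then repeat with the next factor.

-g⁴ + u⁴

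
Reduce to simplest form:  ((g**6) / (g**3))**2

g**6

Inside the bracket: g**3
Raise to the power 2: g**6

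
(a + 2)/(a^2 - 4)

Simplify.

1/(a - 2)

Factor: a^2 - 4 = (a + 2)*(a - 2)
Cancel the common factor (a + 2).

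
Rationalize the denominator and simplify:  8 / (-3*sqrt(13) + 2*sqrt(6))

(-24*sqrt(13) - 16*sqrt(6))/93

Multiply numerator and denominator by 2*sqrt(6) + 3*sqrt(13).
Denominator becomes -93; numerator becomes 16*sqrt(6) + 24*sqrt(13).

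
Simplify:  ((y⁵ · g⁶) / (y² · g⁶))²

y⁶

Inside the bracket: y³
Raise to the power 2: y⁶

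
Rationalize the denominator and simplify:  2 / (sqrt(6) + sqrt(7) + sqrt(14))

(-56*sqrt(3) - 2*sqrt(14) + 26*sqrt(7) + 30*sqrt(6))/167

Group as (sqrt(7) + sqrt(14)) + sqrt(6); multiply by (sqrt(7) + sqrt(14)) - sqrt(6), then rationalise the remaining surd.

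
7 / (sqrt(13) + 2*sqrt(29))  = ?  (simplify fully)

Multiply numerator and denominator by -sqrt(13) + 2*sqrt(29).
Denominator becomes 103; numerator becomes -7*sqrt(13) + 14*sqrt(29).

(-7*sqrt(13) + 14*sqrt(29))/103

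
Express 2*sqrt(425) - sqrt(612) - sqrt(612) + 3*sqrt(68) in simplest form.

4*sqrt(17)

2*sqrt(425) = 10*sqrt(17); sqrt(612) = 6*sqrt(17); sqrt(612) = 6*sqrt(17); 3*sqrt(68) = 6*sqrt(17)
Combine: (10 - 6 - 6 + 6)·sqrt(17) = 4*sqrt(17)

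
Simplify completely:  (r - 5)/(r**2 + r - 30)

1/(r + 6)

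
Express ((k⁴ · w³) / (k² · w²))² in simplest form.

k⁴*w²

Inside the bracket: k² · w¹
Raise to the power 2: k⁴ · w²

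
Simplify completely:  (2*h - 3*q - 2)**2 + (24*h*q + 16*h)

Expanding gives 4*h**2 + 12*h*q + 8*h + 9*q**2 + 12*q + 4, a perfect square.

(2*h + 3*q + 2)**2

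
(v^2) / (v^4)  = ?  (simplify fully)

Quotient: (v^-2)

v^(-2)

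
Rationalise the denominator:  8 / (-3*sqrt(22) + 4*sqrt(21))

Multiply numerator and denominator by 3*sqrt(22) + 4*sqrt(21).
Denominator becomes 138; numerator becomes 24*sqrt(22) + 32*sqrt(21).

(12*sqrt(22) + 16*sqrt(21))/69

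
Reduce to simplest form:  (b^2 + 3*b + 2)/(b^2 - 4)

(b + 1)/(b - 2)

Factor: b^2 + 3*b + 2 = (b + 2)*(b + 1);  b^2 - 4 = (b + 2)*(b - 2)
Cancel the common factor (b + 2).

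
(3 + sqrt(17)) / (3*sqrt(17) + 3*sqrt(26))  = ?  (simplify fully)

(-17 - 3*sqrt(17) + 3*sqrt(26) + sqrt(442))/27

Multiply numerator and denominator by -3*sqrt(26) + 3*sqrt(17).
Denominator becomes -81; numerator becomes -3*sqrt(442) - 9*sqrt(26) + 9*sqrt(17) + 51.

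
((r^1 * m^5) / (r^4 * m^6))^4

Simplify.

Inside the bracket: (r^-3) * (m^-1)
Raise to the power 4: (r^-12) * (m^-4)

1/(m^4*r^12)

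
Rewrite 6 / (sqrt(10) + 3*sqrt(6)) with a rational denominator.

(-3*sqrt(10) + 9*sqrt(6))/22

Multiply numerator and denominator by -3*sqrt(6) + sqrt(10).
Denominator becomes -44; numerator becomes -18*sqrt(6) + 6*sqrt(10).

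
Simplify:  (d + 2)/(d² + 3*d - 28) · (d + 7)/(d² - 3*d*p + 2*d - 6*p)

-1/(-d² + 3*d*p + 4*d - 12*p)

Factor: d² + 3*d - 28 = (d - 4)·(d + 7);  d² - 3*d*p + 2*d - 6*p = (d + 2)·(d - 3*p)
Cancel the common factors (d + 2), (d + 7).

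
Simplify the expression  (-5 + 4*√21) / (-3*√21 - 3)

(-89 + 9*√21)/60

Multiply numerator and denominator by -3 + 3*√21.
Denominator becomes -180; numerator becomes -27*√21 + 267.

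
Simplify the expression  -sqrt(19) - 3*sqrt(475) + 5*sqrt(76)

sqrt(19) = sqrt(19); 3*sqrt(475) = 15*sqrt(19); 5*sqrt(76) = 10*sqrt(19)
Combine: (-1 - 15 + 10)·sqrt(19) = -6*sqrt(19)

-6*sqrt(19)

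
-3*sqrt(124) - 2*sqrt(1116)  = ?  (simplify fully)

-18*sqrt(31)

3*sqrt(124) = 6*sqrt(31); 2*sqrt(1116) = 12*sqrt(31)
Combine: (-6 - 12)·sqrt(31) = -18*sqrt(31)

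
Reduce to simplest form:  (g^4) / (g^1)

Quotient: g^3

g^3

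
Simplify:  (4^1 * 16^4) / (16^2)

2^10

4^1 = 2^2; 16^4 = 2^16; 16^2 = 2^8
Combine exponents: 2^10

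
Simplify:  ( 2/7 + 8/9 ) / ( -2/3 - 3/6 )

Numerator: 2/7 + 8/9 = 74/63
Denominator: -2/3 - 3/6 = -7/6
Divide: (74/63) · (-6/7) = -148/147

-148/147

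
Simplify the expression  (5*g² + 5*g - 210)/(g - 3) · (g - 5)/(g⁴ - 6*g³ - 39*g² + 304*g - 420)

5/(g² - 5*g + 6)

Factor: 5*g² + 5*g - 210 = 5·(g + 7)·(g - 6);  g⁴ - 6*g³ - 39*g² + 304*g - 420 = (g - 6)·(g - 2)·(g - 5)·(g + 7)
Cancel the common factors (g - 5), (g - 6), (g + 7).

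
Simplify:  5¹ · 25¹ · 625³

5¹ = 5^1; 25¹ = 5^2; 625³ = 5^12
Combine exponents: 5^15

5^15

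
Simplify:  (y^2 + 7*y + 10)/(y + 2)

Factor: y^2 + 7*y + 10 = (y + 2)*(y + 5)
Cancel the common factor (y + 2).

y + 5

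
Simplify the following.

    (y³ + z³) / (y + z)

Factor as (a+b)(a^2-ab+b^2) with a=y, b=z.

y² - y*z + z²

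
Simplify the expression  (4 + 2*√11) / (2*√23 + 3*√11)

Multiply numerator and denominator by -2*√23 + 3*√11.
Denominator becomes 7; numerator becomes -4*√253 - 8*√23 + 12*√11 + 66.

(-4*√253 - 8*√23 + 12*√11 + 66)/7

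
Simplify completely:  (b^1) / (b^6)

b^(-5)

Quotient: (b^-5)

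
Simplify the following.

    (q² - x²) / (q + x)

q - x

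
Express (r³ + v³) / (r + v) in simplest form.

r^3 + v^3 = (r + v)(r² - r*v + v²).

r² - r*v + v²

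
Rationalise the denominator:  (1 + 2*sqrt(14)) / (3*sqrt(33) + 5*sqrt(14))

(-6*sqrt(462) - 3*sqrt(33) + 5*sqrt(14) + 140)/53

Multiply numerator and denominator by -3*sqrt(33) + 5*sqrt(14).
Denominator becomes 53; numerator becomes -6*sqrt(462) - 3*sqrt(33) + 5*sqrt(14) + 140.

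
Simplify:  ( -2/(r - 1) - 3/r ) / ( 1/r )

Numerator: -2/(r - 1) - 3/r = (-5*r + 3)/(r² - r)
Denominator: 1/r = 1/r
Divide: ((-5*r + 3)/(r² - r)) · (r) = (-5*r + 3)/(r - 1)

(-5*r + 3)/(r - 1)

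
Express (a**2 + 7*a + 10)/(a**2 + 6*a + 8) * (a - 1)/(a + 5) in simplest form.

Factor: a**2 + 7*a + 10 = (a + 2)*(a + 5);  a**2 + 6*a + 8 = (a + 2)*(a + 4)
Cancel the common factors (a + 2), (a + 5).

(a - 1)/(a + 4)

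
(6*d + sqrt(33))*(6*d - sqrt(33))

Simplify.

(6*d)^2 - (sqrt(33))^2 = 36*d^2 - 33.

36*d^2 - 33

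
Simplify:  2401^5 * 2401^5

2401^5 = 7^20; 2401^5 = 7^20
Combine exponents: 7^40

7^40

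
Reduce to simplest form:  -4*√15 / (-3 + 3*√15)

Multiply numerator and denominator by -3*√15 - 3.
Denominator becomes -126; numerator becomes 12*√15 + 180.

(-30 - 2*√15)/21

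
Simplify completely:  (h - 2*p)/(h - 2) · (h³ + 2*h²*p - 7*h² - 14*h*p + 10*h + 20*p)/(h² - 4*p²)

h - 5

Factor: h³ + 2*h²*p - 7*h² - 14*h*p + 10*h + 20*p = (h - 2)·(h + 2*p)·(h - 5);  h² - 4*p² = (h + 2*p)·(h - 2*p)
Cancel the common factors (h - 2*p), (h + 2*p), (h - 2).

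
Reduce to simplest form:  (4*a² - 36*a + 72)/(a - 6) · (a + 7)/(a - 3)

4*a + 28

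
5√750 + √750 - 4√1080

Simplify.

6*√30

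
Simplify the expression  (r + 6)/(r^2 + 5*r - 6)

1/(r - 1)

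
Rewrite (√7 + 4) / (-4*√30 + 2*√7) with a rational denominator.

Multiply numerator and denominator by 2*√7 + 4*√30.
Denominator becomes -452; numerator becomes 14 + 8*√7 + 4*√210 + 16*√30.

(-8*√30 - 2*√210 - 4*√7 - 7)/226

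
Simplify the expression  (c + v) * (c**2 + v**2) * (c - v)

c**4 - v**4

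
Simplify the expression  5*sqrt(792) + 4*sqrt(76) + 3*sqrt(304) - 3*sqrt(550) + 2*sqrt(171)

5*sqrt(792) = 30*sqrt(22); 4*sqrt(76) = 8*sqrt(19); 3*sqrt(304) = 12*sqrt(19); 3*sqrt(550) = 15*sqrt(22); 2*sqrt(171) = 6*sqrt(19)

15*sqrt(22) + 26*sqrt(19)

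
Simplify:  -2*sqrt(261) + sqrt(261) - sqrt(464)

2*sqrt(261) = 6*sqrt(29); sqrt(261) = 3*sqrt(29); sqrt(464) = 4*sqrt(29)
Combine: (-6 + 3 - 4)·sqrt(29) = -7*sqrt(29)

-7*sqrt(29)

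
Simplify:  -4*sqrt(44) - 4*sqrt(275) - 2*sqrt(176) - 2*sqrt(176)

4*sqrt(44) = 8*sqrt(11); 4*sqrt(275) = 20*sqrt(11); 2*sqrt(176) = 8*sqrt(11); 2*sqrt(176) = 8*sqrt(11)
Combine: (-8 - 20 - 8 - 8)·sqrt(11) = -44*sqrt(11)

-44*sqrt(11)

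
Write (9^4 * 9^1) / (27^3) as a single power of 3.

9^4 = 3^8; 9^1 = 3^2; 27^3 = 3^9
Combine exponents: 3^1

3^1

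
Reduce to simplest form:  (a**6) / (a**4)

a**2

Quotient: a**2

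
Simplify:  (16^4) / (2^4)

16^4 = 2^16; 2^4 = 2^4
Combine exponents: 2^12

2^12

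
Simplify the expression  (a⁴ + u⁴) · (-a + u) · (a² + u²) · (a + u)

Telescope via difference of squares: (u+a)(u-a) = -a² + u², then repeat with the next factor.

-a⁸ + u⁸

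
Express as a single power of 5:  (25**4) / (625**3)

5**(-4)

25**4 = 5**8; 625**3 = 5**12
Combine exponents: 5**(-4)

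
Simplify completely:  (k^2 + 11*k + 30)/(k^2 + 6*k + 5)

Factor: k^2 + 11*k + 30 = (k + 5)*(k + 6);  k^2 + 6*k + 5 = (k + 1)*(k + 5)
Cancel the common factor (k + 5).

(k + 6)/(k + 1)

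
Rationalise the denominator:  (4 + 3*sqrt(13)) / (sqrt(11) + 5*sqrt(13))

Multiply numerator and denominator by -sqrt(11) + 5*sqrt(13).
Denominator becomes 314; numerator becomes -3*sqrt(143) - 4*sqrt(11) + 20*sqrt(13) + 195.

(-3*sqrt(143) - 4*sqrt(11) + 20*sqrt(13) + 195)/314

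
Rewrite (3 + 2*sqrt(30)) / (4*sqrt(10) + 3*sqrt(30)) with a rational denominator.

Multiply numerator and denominator by -4*sqrt(10) + 3*sqrt(30).
Denominator becomes 110; numerator becomes -80*sqrt(3) - 12*sqrt(10) + 9*sqrt(30) + 180.

(-80*sqrt(3) - 12*sqrt(10) + 9*sqrt(30) + 180)/110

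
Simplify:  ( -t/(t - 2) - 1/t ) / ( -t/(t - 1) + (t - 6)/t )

Numerator: -t/(t - 2) - 1/t = (-t^2 - t + 2)/(t^2 - 2*t)
Denominator: -t/(t - 1) + (t - 6)/t = (-7*t + 6)/(t^2 - t)
Divide: ((-t^2 - t + 2)/(t^2 - 2*t)) · ((t^2 - t)/(-7*t + 6)) = (t^3 - 3*t + 2)/(7*t^2 - 20*t + 12)

(t^3 - 3*t + 2)/(7*t^2 - 20*t + 12)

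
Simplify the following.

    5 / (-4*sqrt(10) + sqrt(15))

(-4*sqrt(10) - sqrt(15))/29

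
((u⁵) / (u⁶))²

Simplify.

Inside the bracket: (u^-1)
Raise to the power 2: (u^-2)

u^(-2)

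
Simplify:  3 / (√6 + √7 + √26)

-75*√7 - 81*√6 + 12*√273 + 39*√26

Group as (√7 + √26) + √6; multiply by (√7 + √26) - √6, then rationalise the remaining surd.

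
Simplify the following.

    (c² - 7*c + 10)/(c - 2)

c - 5

Factor: c² - 7*c + 10 = (c - 5)·(c - 2)
Cancel the common factor (c - 2).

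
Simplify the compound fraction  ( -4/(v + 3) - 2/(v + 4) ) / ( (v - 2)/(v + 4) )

Numerator: -4/(v + 3) - 2/(v + 4) = (-6*v - 22)/(v^2 + 7*v + 12)
Denominator: (v - 2)/(v + 4) = (v - 2)/(v + 4)
Divide: ((-6*v - 22)/(v^2 + 7*v + 12)) · ((v + 4)/(v - 2)) = (-6*v - 22)/(v^2 + v - 6)

(-6*v - 22)/(v^2 + v - 6)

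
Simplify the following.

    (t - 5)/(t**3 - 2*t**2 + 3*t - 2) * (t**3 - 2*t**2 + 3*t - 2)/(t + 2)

(t - 5)/(t + 2)

Factor: t**3 - 2*t**2 + 3*t - 2 = (t - 1)*(t**2 - t + 2);  t**3 - 2*t**2 + 3*t - 2 = (t - 1)*(t**2 - t + 2)
Cancel the common factors (t**2 - t + 2), (t - 1).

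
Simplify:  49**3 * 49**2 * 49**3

49**3 = 7**6; 49**2 = 7**4; 49**3 = 7**6
Combine exponents: 7**16

7**16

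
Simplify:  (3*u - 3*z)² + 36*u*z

9*(u + z)²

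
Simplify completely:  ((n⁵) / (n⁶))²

Inside the bracket: (n^-1)
Raise to the power 2: (n^-2)

n^(-2)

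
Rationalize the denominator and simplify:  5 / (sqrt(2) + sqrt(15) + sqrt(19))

(-5*sqrt(570) - 5*sqrt(19) + 15*sqrt(15) + 80*sqrt(2))/58

Group as (sqrt(2) + sqrt(15)) + sqrt(19); multiply by (sqrt(2) + sqrt(15)) - sqrt(19), then rationalise the remaining surd.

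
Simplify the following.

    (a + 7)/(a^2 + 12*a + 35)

1/(a + 5)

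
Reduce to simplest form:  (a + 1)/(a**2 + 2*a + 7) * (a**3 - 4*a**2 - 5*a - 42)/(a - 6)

a + 1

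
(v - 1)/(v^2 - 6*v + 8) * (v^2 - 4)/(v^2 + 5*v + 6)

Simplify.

Factor: v^2 - 6*v + 8 = (v - 2)*(v - 4);  v^2 - 4 = (v - 2)*(v + 2);  v^2 + 5*v + 6 = (v + 3)*(v + 2)
Cancel the common factors (v - 2), (v + 2).

(v - 1)/(v^2 - v - 12)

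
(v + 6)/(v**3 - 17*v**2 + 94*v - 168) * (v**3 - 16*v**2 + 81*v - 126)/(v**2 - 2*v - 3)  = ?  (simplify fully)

(v + 6)/(v**2 - 3*v - 4)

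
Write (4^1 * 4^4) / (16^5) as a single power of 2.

2^(-10)

4^1 = 2^2; 4^4 = 2^8; 16^5 = 2^20
Combine exponents: 2^(-10)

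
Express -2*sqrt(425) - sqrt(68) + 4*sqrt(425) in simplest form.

8*sqrt(17)

2*sqrt(425) = 10*sqrt(17); sqrt(68) = 2*sqrt(17); 4*sqrt(425) = 20*sqrt(17)
Combine: (-10 - 2 + 20)·sqrt(17) = 8*sqrt(17)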